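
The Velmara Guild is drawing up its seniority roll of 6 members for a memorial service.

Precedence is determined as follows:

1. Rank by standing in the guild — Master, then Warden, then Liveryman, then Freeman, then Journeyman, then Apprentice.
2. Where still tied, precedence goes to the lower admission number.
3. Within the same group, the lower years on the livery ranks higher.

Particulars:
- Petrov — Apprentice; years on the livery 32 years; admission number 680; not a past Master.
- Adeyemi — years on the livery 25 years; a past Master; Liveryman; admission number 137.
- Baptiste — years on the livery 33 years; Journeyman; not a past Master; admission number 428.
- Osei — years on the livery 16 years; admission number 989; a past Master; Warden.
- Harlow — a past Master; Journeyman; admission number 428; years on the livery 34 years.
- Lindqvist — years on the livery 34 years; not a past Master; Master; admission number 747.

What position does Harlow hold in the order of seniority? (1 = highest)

5

By standing in the guild: Lindqvist (Master); then Osei (Warden); then Adeyemi (Liveryman); then Baptiste and Harlow (Journeyman); then Petrov (Apprentice).
Baptiste and Harlow both have admission number 428, so the next rule applies.
Among Baptiste and Harlow, by years on the livery (lower first): Baptiste (33 years) before Harlow (34 years).
Order: Lindqvist, Osei, Adeyemi, Baptiste, Harlow, Petrov. So position 5.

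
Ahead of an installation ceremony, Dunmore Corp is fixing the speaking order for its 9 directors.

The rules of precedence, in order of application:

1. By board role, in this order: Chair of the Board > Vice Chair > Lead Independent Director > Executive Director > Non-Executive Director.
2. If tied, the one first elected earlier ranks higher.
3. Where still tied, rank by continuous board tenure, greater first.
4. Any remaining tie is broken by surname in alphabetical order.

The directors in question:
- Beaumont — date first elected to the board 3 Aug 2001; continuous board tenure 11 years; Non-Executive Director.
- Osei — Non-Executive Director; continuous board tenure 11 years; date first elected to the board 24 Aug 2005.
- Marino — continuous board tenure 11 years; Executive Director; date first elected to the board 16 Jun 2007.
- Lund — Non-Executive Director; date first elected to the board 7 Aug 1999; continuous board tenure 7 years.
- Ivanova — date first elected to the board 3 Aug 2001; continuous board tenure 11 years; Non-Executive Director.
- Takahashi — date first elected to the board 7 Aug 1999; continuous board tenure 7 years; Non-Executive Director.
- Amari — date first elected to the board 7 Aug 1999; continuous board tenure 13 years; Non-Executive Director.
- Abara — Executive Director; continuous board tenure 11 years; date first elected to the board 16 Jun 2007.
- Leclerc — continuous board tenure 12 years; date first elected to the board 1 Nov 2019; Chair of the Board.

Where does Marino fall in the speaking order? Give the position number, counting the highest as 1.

By board role: Leclerc (Chair of the Board); then Abara and Marino (Executive Director); then Amari, Lund, Takahashi, Beaumont, Ivanova and Osei (Non-Executive Director).
Abara and Marino both have date first elected to the board 16 Jun 2007, so the next rule applies.
Abara and Marino both have continuous board tenure 11 years, so the next rule applies.
Among Abara and Marino, alphabetically by surname: Abara before Marino.
Among Amari, Lund, Takahashi, Beaumont, Ivanova and Osei, by date first elected to the board (earlier first): Amari, Lund and Takahashi (7 Aug 1999) before Beaumont and Ivanova (3 Aug 2001) before Osei (24 Aug 2005).
Among Amari, Lund and Takahashi, by continuous board tenure (higher first): Amari (13 years) before Lund and Takahashi (7 years).
Among Lund and Takahashi, alphabetically by surname: Lund before Takahashi.
Beaumont and Ivanova both have continuous board tenure 11 years, so the next rule applies.
Among Beaumont and Ivanova, alphabetically by surname: Beaumont before Ivanova.
Order: Leclerc, Abara, Marino, Amari, Lund, Takahashi, Beaumont, Ivanova, Osei. So position 3.

3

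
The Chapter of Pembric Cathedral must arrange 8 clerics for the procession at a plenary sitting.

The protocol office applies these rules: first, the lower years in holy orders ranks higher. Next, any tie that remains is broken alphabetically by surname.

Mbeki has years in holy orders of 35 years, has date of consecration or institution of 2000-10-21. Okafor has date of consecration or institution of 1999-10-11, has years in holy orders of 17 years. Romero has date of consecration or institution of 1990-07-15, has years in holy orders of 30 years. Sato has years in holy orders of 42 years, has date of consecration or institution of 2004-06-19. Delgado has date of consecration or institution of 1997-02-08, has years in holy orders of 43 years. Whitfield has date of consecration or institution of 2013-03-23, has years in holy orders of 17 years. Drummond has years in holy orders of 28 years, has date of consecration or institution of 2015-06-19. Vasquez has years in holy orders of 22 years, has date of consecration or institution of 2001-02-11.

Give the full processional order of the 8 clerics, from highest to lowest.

By years in holy orders (lower first): Okafor and Whitfield (both 17 years); then Vasquez (22 years); then Drummond (28 years); then Romero (30 years); then Mbeki (35 years); then Sato (42 years); then Delgado (43 years).
Among Okafor and Whitfield, alphabetically by surname: Okafor before Whitfield.
Full order: Okafor, Whitfield, Vasquez, Drummond, Romero, Mbeki, Sato, Delgado.

Okafor, Whitfield, Vasquez, Drummond, Romero, Mbeki, Sato, Delgado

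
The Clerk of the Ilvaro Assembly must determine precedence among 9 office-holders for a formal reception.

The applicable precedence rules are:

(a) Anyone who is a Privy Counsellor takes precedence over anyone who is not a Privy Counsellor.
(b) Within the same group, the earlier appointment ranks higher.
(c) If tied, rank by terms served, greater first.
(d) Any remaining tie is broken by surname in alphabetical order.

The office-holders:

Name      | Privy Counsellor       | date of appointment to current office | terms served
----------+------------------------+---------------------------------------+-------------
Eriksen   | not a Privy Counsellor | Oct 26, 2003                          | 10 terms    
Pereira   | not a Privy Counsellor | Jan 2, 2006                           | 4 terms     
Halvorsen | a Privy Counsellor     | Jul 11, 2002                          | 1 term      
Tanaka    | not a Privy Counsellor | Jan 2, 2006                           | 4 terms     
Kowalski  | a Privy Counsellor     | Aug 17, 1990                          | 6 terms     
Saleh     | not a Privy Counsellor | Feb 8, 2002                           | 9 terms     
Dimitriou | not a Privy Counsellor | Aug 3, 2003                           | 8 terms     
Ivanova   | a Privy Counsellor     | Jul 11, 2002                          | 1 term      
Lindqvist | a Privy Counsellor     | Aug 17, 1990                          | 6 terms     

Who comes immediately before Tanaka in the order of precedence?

Pereira

By the first rule: Kowalski, Lindqvist, Halvorsen and Ivanova (each a Privy Counsellor); then Saleh, Dimitriou, Eriksen, Pereira and Tanaka (each not a Privy Counsellor).
Among Kowalski, Lindqvist, Halvorsen and Ivanova, by date of appointment to current office (earlier first): Kowalski and Lindqvist (Aug 17, 1990) before Halvorsen and Ivanova (Jul 11, 2002).
Kowalski and Lindqvist both have terms served 6 terms, so the next rule applies.
Among Kowalski and Lindqvist, alphabetically by surname: Kowalski before Lindqvist.
Halvorsen and Ivanova both have terms served 1 term, so the next rule applies.
Among Halvorsen and Ivanova, alphabetically by surname: Halvorsen before Ivanova.
Among Saleh, Dimitriou, Eriksen, Pereira and Tanaka, by date of appointment to current office (earlier first): Saleh (Feb 8, 2002) before Dimitriou (Aug 3, 2003) before Eriksen (Oct 26, 2003) before Pereira and Tanaka (Jan 2, 2006).
Pereira and Tanaka both have terms served 4 terms, so the next rule applies.
Among Pereira and Tanaka, alphabetically by surname: Pereira before Tanaka.
Order: Kowalski, Lindqvist, Halvorsen, Ivanova, Saleh, Dimitriou, Eriksen, Pereira, Tanaka.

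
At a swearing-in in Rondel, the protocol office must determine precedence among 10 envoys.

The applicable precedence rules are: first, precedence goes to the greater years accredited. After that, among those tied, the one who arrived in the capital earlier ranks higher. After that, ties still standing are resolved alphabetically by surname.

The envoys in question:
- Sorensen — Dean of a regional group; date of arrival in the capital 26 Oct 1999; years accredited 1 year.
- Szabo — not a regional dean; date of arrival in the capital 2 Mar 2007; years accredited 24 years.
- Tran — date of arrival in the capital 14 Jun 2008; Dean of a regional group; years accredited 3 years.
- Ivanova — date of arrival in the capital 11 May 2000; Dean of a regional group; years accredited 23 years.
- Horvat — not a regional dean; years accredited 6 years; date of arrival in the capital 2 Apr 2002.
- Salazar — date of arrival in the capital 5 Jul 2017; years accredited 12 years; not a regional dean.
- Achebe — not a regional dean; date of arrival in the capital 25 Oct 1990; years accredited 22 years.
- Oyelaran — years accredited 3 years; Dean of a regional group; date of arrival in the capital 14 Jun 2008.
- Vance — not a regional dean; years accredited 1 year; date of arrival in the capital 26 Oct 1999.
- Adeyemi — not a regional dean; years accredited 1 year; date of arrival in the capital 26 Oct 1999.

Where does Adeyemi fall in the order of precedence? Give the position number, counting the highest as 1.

8

By years accredited (higher first): Szabo (24 years); then Ivanova (23 years); then Achebe (22 years); then Salazar (12 years); then Horvat (6 years); then Oyelaran and Tran (both 3 years); then Adeyemi, Sorensen and Vance (each 1 year).
Oyelaran and Tran both have date of arrival in the capital 14 Jun 2008, so the next rule applies.
Among Oyelaran and Tran, alphabetically by surname: Oyelaran before Tran.
Adeyemi, Sorensen and Vance all have date of arrival in the capital 26 Oct 1999, so the next rule applies.
Among Adeyemi, Sorensen and Vance, alphabetically by surname: Adeyemi before Sorensen before Vance.
Order: Szabo, Ivanova, Achebe, Salazar, Horvat, Oyelaran, Tran, Adeyemi, Sorensen, Vance. So position 8.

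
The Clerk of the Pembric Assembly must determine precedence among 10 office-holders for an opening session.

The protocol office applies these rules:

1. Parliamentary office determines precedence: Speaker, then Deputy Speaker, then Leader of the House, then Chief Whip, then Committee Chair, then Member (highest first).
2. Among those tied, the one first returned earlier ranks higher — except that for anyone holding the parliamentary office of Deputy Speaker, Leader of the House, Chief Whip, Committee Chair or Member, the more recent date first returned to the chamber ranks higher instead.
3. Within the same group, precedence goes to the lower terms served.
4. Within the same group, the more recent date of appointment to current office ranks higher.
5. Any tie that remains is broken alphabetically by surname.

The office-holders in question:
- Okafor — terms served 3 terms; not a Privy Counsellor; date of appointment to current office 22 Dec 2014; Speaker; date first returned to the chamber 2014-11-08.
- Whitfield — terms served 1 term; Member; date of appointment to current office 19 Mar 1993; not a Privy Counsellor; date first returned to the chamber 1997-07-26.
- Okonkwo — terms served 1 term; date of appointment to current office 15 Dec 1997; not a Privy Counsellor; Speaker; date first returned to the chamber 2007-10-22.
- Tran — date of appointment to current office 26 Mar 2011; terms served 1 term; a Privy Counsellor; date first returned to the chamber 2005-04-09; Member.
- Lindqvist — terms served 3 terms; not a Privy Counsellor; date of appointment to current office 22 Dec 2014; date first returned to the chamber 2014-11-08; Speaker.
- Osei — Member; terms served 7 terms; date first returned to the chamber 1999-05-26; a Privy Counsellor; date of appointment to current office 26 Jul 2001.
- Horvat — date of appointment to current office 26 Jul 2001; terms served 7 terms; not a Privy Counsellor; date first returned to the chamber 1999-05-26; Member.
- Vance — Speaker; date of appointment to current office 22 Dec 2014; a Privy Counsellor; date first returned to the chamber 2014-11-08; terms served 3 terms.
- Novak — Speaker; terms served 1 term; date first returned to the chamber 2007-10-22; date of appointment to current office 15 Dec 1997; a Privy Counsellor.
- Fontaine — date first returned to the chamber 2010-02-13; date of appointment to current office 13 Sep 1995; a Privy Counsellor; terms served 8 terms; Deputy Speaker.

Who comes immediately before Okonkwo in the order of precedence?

By parliamentary office: Novak, Okonkwo, Lindqvist, Okafor and Vance (Speaker); then Fontaine (Deputy Speaker); then Tran, Horvat, Osei and Whitfield (Member).
Among Novak, Okonkwo, Lindqvist, Okafor and Vance, by date first returned to the chamber (earlier first): Novak and Okonkwo (2007-10-22) before Lindqvist, Okafor and Vance (2014-11-08).
Novak and Okonkwo both have terms served 1 term, so the next rule applies.
Novak and Okonkwo both have date of appointment to current office 15 Dec 1997, so the next rule applies.
Among Novak and Okonkwo, alphabetically by surname: Novak before Okonkwo.
Lindqvist, Okafor and Vance all have terms served 3 terms, so the next rule applies.
Lindqvist, Okafor and Vance all have date of appointment to current office 22 Dec 2014, so the next rule applies.
Among Lindqvist, Okafor and Vance, alphabetically by surname: Lindqvist before Okafor before Vance.
Among Tran, Horvat, Osei and Whitfield, by date first returned to the chamber (later first) (reversed rule for this group): Tran (2005-04-09) before Horvat and Osei (1999-05-26) before Whitfield (1997-07-26).
Horvat and Osei both have terms served 7 terms, so the next rule applies.
Horvat and Osei both have date of appointment to current office 26 Jul 2001, so the next rule applies.
Among Horvat and Osei, alphabetically by surname: Horvat before Osei.
Order: Novak, Okonkwo, Lindqvist, Okafor, Vance, Fontaine, Tran, Horvat, Osei, Whitfield.

Novak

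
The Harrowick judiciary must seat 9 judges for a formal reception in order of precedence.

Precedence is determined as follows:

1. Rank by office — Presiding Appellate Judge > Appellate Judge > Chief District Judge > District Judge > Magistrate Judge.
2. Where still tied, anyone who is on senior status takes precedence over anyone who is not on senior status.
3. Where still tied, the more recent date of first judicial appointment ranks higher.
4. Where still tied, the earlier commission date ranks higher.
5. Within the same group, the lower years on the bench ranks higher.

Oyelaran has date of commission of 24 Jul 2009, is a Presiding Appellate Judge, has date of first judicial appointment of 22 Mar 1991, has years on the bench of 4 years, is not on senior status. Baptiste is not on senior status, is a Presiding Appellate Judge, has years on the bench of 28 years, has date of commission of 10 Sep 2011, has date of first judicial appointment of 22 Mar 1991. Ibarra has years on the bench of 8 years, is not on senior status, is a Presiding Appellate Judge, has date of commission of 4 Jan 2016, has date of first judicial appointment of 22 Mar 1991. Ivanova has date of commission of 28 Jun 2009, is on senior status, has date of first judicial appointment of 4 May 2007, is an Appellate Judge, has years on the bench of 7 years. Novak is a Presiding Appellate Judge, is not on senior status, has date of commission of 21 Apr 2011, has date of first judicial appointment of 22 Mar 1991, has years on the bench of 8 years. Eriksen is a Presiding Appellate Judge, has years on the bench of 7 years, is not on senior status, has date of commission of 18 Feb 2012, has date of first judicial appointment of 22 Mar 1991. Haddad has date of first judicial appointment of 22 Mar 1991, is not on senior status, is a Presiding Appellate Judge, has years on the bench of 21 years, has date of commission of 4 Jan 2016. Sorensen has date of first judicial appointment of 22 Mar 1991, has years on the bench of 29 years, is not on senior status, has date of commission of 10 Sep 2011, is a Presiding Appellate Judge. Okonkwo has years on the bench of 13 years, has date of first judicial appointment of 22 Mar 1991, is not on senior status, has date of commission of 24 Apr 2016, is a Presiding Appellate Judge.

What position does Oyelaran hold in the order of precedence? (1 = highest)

By office: Oyelaran, Novak, Baptiste, Sorensen, Eriksen, Ibarra, Haddad and Okonkwo (Presiding Appellate Judge); then Ivanova (Appellate Judge).
Oyelaran, Novak, Baptiste, Sorensen, Eriksen, Ibarra, Haddad and Okonkwo are each not on senior status, so the next rule applies.
Oyelaran, Novak, Baptiste, Sorensen, Eriksen, Ibarra, Haddad and Okonkwo all have date of first judicial appointment 22 Mar 1991, so the next rule applies.
Among Oyelaran, Novak, Baptiste, Sorensen, Eriksen, Ibarra, Haddad and Okonkwo, by date of commission (earlier first): Oyelaran (24 Jul 2009) before Novak (21 Apr 2011) before Baptiste and Sorensen (10 Sep 2011) before Eriksen (18 Feb 2012) before Ibarra and Haddad (4 Jan 2016) before Okonkwo (24 Apr 2016).
Among Baptiste and Sorensen, by years on the bench (lower first): Baptiste (28 years) before Sorensen (29 years).
Among Ibarra and Haddad, by years on the bench (lower first): Ibarra (8 years) before Haddad (21 years).
Order: Oyelaran, Novak, Baptiste, Sorensen, Eriksen, Ibarra, Haddad, Okonkwo, Ivanova. So position 1.

1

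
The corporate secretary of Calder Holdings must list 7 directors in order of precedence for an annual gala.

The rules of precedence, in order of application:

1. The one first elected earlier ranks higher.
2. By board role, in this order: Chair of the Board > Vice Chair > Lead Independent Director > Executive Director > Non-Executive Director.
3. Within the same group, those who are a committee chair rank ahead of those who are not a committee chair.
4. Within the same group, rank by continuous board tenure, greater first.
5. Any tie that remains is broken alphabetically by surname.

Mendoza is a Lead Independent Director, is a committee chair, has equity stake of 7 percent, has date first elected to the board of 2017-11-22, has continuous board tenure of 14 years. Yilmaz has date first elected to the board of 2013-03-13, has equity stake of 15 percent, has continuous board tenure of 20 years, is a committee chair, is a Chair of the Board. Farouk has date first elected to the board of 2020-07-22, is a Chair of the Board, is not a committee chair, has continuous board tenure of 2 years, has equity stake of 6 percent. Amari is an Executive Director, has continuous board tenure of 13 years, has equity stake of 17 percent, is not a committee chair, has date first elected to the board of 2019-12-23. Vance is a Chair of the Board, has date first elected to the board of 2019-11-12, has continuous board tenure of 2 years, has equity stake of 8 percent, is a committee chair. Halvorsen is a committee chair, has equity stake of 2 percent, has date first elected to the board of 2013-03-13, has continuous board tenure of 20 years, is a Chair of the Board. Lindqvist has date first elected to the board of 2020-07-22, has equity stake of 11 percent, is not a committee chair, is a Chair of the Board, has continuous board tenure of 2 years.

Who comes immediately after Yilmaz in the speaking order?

Mendoza

By date first elected to the board (earlier first): Halvorsen and Yilmaz (both 2013-03-13); then Mendoza (2017-11-22); then Vance (2019-11-12); then Amari (2019-12-23); then Farouk and Lindqvist (both 2020-07-22).
Halvorsen and Yilmaz are each Chair of the Board, so the next rule applies.
Halvorsen and Yilmaz are each a committee chair, so the next rule applies.
Halvorsen and Yilmaz both have continuous board tenure 20 years, so the next rule applies.
Among Halvorsen and Yilmaz, alphabetically by surname: Halvorsen before Yilmaz.
Farouk and Lindqvist are each Chair of the Board, so the next rule applies.
Farouk and Lindqvist are each not a committee chair, so the next rule applies.
Farouk and Lindqvist both have continuous board tenure 2 years, so the next rule applies.
Among Farouk and Lindqvist, alphabetically by surname: Farouk before Lindqvist.
Order: Halvorsen, Yilmaz, Mendoza, Vance, Amari, Farouk, Lindqvist.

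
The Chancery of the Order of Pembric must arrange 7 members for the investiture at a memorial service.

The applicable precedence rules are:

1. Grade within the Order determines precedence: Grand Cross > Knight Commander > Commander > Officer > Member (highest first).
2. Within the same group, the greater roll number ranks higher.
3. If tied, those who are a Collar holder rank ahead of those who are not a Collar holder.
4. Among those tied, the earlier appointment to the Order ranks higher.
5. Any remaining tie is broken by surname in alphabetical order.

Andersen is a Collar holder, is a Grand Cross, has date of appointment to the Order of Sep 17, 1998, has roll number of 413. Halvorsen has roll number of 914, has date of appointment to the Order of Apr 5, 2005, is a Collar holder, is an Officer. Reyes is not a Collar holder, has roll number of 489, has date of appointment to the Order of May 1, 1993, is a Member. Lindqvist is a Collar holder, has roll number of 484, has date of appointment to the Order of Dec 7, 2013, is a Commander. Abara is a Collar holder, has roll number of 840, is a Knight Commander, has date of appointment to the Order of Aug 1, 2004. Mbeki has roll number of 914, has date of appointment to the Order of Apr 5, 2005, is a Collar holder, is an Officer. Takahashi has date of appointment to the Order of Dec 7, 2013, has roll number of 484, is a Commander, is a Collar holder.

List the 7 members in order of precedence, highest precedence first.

By grade within the Order: Andersen (Grand Cross); then Abara (Knight Commander); then Lindqvist and Takahashi (Commander); then Halvorsen and Mbeki (Officer); then Reyes (Member).
Lindqvist and Takahashi both have roll number 484, so the next rule applies.
Lindqvist and Takahashi are each a Collar holder, so the next rule applies.
Lindqvist and Takahashi both have date of appointment to the Order Dec 7, 2013, so the next rule applies.
Among Lindqvist and Takahashi, alphabetically by surname: Lindqvist before Takahashi.
Halvorsen and Mbeki both have roll number 914, so the next rule applies.
Halvorsen and Mbeki are each a Collar holder, so the next rule applies.
Halvorsen and Mbeki both have date of appointment to the Order Apr 5, 2005, so the next rule applies.
Among Halvorsen and Mbeki, alphabetically by surname: Halvorsen before Mbeki.
Full order: Andersen, Abara, Lindqvist, Takahashi, Halvorsen, Mbeki, Reyes.

Andersen, Abara, Lindqvist, Takahashi, Halvorsen, Mbeki, Reyes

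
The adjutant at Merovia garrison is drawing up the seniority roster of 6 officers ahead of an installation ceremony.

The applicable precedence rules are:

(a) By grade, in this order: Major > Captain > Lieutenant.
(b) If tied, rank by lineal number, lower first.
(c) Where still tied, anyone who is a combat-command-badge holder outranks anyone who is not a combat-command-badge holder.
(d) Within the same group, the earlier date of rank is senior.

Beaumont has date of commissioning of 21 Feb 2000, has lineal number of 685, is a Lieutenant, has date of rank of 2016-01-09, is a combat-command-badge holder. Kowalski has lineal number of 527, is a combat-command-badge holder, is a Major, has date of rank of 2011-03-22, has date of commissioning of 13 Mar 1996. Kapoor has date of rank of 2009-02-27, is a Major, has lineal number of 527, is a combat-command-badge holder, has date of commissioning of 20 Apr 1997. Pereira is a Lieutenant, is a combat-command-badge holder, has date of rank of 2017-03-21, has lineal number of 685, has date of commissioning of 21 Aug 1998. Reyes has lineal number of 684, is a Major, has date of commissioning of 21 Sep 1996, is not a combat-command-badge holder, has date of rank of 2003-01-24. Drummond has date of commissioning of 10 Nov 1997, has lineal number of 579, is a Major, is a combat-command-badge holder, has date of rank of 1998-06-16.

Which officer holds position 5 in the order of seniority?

Beaumont

By grade: Kapoor, Kowalski, Drummond and Reyes (Major); then Beaumont and Pereira (Lieutenant).
Among Kapoor, Kowalski, Drummond and Reyes, by lineal number (lower first): Kapoor and Kowalski (527) before Drummond (579) before Reyes (684).
Kapoor and Kowalski are each a combat-command-badge holder, so the next rule applies.
Among Kapoor and Kowalski, by date of rank (earlier first): Kapoor (2009-02-27) before Kowalski (2011-03-22).
Beaumont and Pereira both have lineal number 685, so the next rule applies.
Beaumont and Pereira are each a combat-command-badge holder, so the next rule applies.
Among Beaumont and Pereira, by date of rank (earlier first): Beaumont (2016-01-09) before Pereira (2017-03-21).
Order: Kapoor, Kowalski, Drummond, Reyes, Beaumont, Pereira.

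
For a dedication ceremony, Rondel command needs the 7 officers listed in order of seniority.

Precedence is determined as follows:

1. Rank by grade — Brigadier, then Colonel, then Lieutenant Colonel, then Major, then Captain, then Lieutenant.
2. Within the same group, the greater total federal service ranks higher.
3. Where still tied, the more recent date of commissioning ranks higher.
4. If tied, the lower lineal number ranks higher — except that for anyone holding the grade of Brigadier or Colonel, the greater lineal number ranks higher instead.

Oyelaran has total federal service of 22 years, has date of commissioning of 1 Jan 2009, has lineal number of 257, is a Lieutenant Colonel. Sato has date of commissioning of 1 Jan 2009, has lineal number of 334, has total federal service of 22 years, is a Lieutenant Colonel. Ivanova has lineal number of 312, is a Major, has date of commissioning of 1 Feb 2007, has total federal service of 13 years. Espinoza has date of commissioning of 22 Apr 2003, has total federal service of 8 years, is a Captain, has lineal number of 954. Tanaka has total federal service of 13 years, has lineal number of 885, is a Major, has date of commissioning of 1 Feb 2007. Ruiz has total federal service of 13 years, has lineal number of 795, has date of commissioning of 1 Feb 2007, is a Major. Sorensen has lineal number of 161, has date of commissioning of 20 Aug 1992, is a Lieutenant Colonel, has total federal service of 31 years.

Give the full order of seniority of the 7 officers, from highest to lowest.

By grade: Sorensen, Oyelaran and Sato (Lieutenant Colonel); then Ivanova, Ruiz and Tanaka (Major); then Espinoza (Captain).
Among Sorensen, Oyelaran and Sato, by total federal service (higher first): Sorensen (31 years) before Oyelaran and Sato (22 years).
Oyelaran and Sato both have date of commissioning 1 Jan 2009, so the next rule applies.
Among Oyelaran and Sato, by lineal number (lower first): Oyelaran (257) before Sato (334).
Ivanova, Ruiz and Tanaka all have total federal service 13 years, so the next rule applies.
Ivanova, Ruiz and Tanaka all have date of commissioning 1 Feb 2007, so the next rule applies.
Among Ivanova, Ruiz and Tanaka, by lineal number (lower first): Ivanova (312) before Ruiz (795) before Tanaka (885).
Full order: Sorensen, Oyelaran, Sato, Ivanova, Ruiz, Tanaka, Espinoza.

Sorensen, Oyelaran, Sato, Ivanova, Ruiz, Tanaka, Espinoza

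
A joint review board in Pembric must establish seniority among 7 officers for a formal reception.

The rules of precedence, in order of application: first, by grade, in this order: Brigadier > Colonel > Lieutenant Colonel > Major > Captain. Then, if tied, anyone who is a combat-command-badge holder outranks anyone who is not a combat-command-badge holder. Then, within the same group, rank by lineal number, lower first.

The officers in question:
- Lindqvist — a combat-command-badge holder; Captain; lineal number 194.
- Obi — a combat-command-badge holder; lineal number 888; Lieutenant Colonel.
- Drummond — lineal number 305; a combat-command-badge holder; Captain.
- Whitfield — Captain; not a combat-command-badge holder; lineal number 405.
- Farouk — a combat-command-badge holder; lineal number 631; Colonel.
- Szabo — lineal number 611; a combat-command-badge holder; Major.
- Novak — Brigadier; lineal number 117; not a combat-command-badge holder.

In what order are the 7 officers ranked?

By grade: Novak (Brigadier); then Farouk (Colonel); then Obi (Lieutenant Colonel); then Szabo (Major); then Lindqvist, Drummond and Whitfield (Captain).
Among Lindqvist, Drummond and Whitfield, a combat-command-badge holder before not a combat-command-badge holder: Lindqvist and Drummond (a combat-command-badge holder) before Whitfield (not a combat-command-badge holder).
Among Lindqvist and Drummond, by lineal number (lower first): Lindqvist (194) before Drummond (305).
Full order: Novak, Farouk, Obi, Szabo, Lindqvist, Drummond, Whitfield.

Novak, Farouk, Obi, Szabo, Lindqvist, Drummond, Whitfield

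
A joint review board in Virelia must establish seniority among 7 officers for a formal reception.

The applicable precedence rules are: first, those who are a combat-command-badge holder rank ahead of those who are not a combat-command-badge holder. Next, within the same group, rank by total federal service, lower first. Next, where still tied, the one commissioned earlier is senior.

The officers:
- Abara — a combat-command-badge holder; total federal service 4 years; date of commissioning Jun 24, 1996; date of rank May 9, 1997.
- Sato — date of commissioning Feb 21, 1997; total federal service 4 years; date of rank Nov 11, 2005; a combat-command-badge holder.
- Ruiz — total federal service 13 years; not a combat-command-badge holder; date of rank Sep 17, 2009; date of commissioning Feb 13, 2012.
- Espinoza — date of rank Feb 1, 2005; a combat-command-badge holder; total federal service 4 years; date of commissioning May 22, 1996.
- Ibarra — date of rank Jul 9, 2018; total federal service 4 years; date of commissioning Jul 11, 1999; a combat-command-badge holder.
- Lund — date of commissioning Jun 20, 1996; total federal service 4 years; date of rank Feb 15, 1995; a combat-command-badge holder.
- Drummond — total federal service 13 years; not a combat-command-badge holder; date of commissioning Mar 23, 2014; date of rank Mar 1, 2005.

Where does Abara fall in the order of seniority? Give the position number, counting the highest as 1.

3

By the first rule: Espinoza, Lund, Abara, Sato and Ibarra (each a combat-command-badge holder); then Ruiz and Drummond (both not a combat-command-badge holder).
Espinoza, Lund, Abara, Sato and Ibarra all have total federal service 4 years, so the next rule applies.
Among Espinoza, Lund, Abara, Sato and Ibarra, by date of commissioning (earlier first): Espinoza (May 22, 1996) before Lund (Jun 20, 1996) before Abara (Jun 24, 1996) before Sato (Feb 21, 1997) before Ibarra (Jul 11, 1999).
Ruiz and Drummond both have total federal service 13 years, so the next rule applies.
Among Ruiz and Drummond, by date of commissioning (earlier first): Ruiz (Feb 13, 2012) before Drummond (Mar 23, 2014).
Order: Espinoza, Lund, Abara, Sato, Ibarra, Ruiz, Drummond. So position 3.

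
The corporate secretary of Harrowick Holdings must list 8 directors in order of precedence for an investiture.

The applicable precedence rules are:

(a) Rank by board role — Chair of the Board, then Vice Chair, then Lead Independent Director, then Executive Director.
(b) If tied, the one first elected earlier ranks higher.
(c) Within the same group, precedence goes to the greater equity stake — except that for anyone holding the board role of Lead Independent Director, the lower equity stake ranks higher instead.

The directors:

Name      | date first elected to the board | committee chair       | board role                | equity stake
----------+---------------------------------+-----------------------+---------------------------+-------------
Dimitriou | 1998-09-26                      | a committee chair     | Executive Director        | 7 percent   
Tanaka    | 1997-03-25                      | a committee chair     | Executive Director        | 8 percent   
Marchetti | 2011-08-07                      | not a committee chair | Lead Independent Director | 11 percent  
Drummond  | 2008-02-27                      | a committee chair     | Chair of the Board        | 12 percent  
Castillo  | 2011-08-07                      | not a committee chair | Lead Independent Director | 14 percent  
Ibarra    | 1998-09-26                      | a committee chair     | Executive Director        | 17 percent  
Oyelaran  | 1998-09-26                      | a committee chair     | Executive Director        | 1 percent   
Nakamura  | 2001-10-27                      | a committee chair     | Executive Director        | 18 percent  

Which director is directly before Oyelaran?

By board role: Drummond (Chair of the Board); then Marchetti and Castillo (Lead Independent Director); then Tanaka, Ibarra, Dimitriou, Oyelaran and Nakamura (Executive Director).
Marchetti and Castillo both have date first elected to the board 2011-08-07, so the next rule applies.
Among Marchetti and Castillo, by equity stake (lower first) (reversed rule for this group): Marchetti (11 percent) before Castillo (14 percent).
Among Tanaka, Ibarra, Dimitriou, Oyelaran and Nakamura, by date first elected to the board (earlier first): Tanaka (1997-03-25) before Ibarra, Dimitriou and Oyelaran (1998-09-26) before Nakamura (2001-10-27).
Among Ibarra, Dimitriou and Oyelaran, by equity stake (higher first): Ibarra (17 percent) before Dimitriou (7 percent) before Oyelaran (1 percent).
Order: Drummond, Marchetti, Castillo, Tanaka, Ibarra, Dimitriou, Oyelaran, Nakamura.

Dimitriou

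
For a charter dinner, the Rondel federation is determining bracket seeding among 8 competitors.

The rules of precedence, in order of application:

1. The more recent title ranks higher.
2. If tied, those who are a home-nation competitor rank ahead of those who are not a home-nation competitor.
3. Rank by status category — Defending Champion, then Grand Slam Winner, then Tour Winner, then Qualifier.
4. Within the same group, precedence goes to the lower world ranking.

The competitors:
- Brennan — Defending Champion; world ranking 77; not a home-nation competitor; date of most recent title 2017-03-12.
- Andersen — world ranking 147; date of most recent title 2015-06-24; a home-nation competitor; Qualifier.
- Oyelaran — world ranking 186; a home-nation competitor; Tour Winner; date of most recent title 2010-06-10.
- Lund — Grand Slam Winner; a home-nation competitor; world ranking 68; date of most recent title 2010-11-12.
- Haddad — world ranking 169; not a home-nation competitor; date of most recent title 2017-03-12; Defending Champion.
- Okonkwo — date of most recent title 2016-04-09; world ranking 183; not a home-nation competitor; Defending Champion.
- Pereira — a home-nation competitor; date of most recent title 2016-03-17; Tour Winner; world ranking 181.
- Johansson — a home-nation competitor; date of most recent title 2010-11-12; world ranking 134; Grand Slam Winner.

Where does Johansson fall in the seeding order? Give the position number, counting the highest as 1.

By date of most recent title (later first): Brennan and Haddad (both 2017-03-12); then Okonkwo (2016-04-09); then Pereira (2016-03-17); then Andersen (2015-06-24); then Lund and Johansson (both 2010-11-12); then Oyelaran (2010-06-10).
Brennan and Haddad are each not a home-nation competitor, so the next rule applies.
Brennan and Haddad are each Defending Champion, so the next rule applies.
Among Brennan and Haddad, by world ranking (lower first): Brennan (77) before Haddad (169).
Lund and Johansson are each a home-nation competitor, so the next rule applies.
Lund and Johansson are each Grand Slam Winner, so the next rule applies.
Among Lund and Johansson, by world ranking (lower first): Lund (68) before Johansson (134).
Order: Brennan, Haddad, Okonkwo, Pereira, Andersen, Lund, Johansson, Oyelaran. So position 7.

7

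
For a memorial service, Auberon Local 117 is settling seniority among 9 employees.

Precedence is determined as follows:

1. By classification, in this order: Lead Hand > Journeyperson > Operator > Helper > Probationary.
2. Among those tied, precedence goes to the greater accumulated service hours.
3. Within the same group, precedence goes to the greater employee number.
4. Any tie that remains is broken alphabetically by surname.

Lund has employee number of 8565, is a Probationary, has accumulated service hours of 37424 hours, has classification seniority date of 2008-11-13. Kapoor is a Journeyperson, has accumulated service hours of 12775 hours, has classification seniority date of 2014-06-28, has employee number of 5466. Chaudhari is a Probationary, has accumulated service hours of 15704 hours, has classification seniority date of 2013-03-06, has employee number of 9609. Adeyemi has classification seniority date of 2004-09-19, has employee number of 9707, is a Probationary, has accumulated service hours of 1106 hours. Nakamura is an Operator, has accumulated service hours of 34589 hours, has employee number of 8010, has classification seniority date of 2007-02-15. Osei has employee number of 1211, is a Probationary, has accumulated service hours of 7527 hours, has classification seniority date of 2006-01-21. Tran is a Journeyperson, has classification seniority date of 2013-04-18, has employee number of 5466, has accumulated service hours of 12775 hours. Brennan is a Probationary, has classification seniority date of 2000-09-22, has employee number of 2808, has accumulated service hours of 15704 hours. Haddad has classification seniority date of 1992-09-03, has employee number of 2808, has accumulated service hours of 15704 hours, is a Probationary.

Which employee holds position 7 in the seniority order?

By classification: Kapoor and Tran (Journeyperson); then Nakamura (Operator); then Lund, Chaudhari, Brennan, Haddad, Osei and Adeyemi (Probationary).
Kapoor and Tran both have accumulated service hours 12775 hours, so the next rule applies.
Kapoor and Tran both have employee number 5466, so the next rule applies.
Among Kapoor and Tran, alphabetically by surname: Kapoor before Tran.
Among Lund, Chaudhari, Brennan, Haddad, Osei and Adeyemi, by accumulated service hours (higher first): Lund (37424 hours) before Chaudhari, Brennan and Haddad (15704 hours) before Osei (7527 hours) before Adeyemi (1106 hours).
Among Chaudhari, Brennan and Haddad, by employee number (higher first): Chaudhari (9609) before Brennan and Haddad (2808).
Among Brennan and Haddad, alphabetically by surname: Brennan before Haddad.
Order: Kapoor, Tran, Nakamura, Lund, Chaudhari, Brennan, Haddad, Osei, Adeyemi.

Haddad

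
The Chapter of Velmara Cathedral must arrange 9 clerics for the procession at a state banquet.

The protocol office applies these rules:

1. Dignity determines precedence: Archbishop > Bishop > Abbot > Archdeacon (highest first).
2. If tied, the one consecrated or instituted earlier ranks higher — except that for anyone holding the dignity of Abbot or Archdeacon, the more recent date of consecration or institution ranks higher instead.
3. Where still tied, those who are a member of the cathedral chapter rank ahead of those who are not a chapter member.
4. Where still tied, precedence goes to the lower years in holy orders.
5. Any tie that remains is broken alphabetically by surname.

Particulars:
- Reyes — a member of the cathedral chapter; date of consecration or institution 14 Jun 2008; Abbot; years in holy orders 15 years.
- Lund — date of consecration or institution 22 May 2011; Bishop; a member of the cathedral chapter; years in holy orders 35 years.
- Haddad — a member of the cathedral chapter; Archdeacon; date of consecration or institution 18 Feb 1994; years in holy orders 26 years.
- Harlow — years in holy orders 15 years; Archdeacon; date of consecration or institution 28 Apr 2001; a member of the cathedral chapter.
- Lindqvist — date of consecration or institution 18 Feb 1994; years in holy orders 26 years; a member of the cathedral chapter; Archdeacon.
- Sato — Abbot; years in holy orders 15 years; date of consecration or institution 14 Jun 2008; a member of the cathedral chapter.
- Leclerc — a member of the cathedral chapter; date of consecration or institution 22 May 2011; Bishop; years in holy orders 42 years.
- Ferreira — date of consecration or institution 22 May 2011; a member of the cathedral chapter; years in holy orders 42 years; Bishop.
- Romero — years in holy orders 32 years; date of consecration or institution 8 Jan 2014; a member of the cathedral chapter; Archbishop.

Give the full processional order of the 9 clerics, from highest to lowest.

By dignity: Romero (Archbishop); then Lund, Ferreira and Leclerc (Bishop); then Reyes and Sato (Abbot); then Harlow, Haddad and Lindqvist (Archdeacon).
Lund, Ferreira and Leclerc all have date of consecration or institution 22 May 2011, so the next rule applies.
Lund, Ferreira and Leclerc are each a member of the cathedral chapter, so the next rule applies.
Among Lund, Ferreira and Leclerc, by years in holy orders (lower first): Lund (35 years) before Ferreira and Leclerc (42 years).
Among Ferreira and Leclerc, alphabetically by surname: Ferreira before Leclerc.
Reyes and Sato both have date of consecration or institution 14 Jun 2008, so the next rule applies.
Reyes and Sato are each a member of the cathedral chapter, so the next rule applies.
Reyes and Sato both have years in holy orders 15 years, so the next rule applies.
Among Reyes and Sato, alphabetically by surname: Reyes before Sato.
Among Harlow, Haddad and Lindqvist, by date of consecration or institution (later first) (reversed rule for this group): Harlow (28 Apr 2001) before Haddad and Lindqvist (18 Feb 1994).
Haddad and Lindqvist are each a member of the cathedral chapter, so the next rule applies.
Haddad and Lindqvist both have years in holy orders 26 years, so the next rule applies.
Among Haddad and Lindqvist, alphabetically by surname: Haddad before Lindqvist.
Full order: Romero, Lund, Ferreira, Leclerc, Reyes, Sato, Harlow, Haddad, Lindqvist.

Romero, Lund, Ferreira, Leclerc, Reyes, Sato, Harlow, Haddad, Lindqvist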